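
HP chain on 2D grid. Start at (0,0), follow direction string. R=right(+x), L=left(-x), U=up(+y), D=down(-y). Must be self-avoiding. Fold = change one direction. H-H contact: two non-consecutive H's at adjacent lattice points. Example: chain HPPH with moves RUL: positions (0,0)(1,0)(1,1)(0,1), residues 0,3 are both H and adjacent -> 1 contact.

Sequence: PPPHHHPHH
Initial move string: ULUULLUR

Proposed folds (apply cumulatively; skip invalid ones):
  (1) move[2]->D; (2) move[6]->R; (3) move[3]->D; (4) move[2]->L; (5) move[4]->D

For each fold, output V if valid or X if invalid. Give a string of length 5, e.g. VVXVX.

Initial: ULUULLUR -> [(0, 0), (0, 1), (-1, 1), (-1, 2), (-1, 3), (-2, 3), (-3, 3), (-3, 4), (-2, 4)]
Fold 1: move[2]->D => ULDULLUR INVALID (collision), skipped
Fold 2: move[6]->R => ULUULLRR INVALID (collision), skipped
Fold 3: move[3]->D => ULUDLLUR INVALID (collision), skipped
Fold 4: move[2]->L => ULLULLUR VALID
Fold 5: move[4]->D => ULLUDLUR INVALID (collision), skipped

Answer: XXXVX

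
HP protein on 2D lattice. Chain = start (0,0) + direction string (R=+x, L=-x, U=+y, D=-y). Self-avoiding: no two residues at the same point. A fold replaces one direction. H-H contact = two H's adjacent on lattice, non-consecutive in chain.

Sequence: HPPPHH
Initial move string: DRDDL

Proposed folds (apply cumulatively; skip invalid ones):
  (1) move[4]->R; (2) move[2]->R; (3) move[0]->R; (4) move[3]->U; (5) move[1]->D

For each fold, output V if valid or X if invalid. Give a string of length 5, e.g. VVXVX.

Initial: DRDDL -> [(0, 0), (0, -1), (1, -1), (1, -2), (1, -3), (0, -3)]
Fold 1: move[4]->R => DRDDR VALID
Fold 2: move[2]->R => DRRDR VALID
Fold 3: move[0]->R => RRRDR VALID
Fold 4: move[3]->U => RRRUR VALID
Fold 5: move[1]->D => RDRUR VALID

Answer: VVVVV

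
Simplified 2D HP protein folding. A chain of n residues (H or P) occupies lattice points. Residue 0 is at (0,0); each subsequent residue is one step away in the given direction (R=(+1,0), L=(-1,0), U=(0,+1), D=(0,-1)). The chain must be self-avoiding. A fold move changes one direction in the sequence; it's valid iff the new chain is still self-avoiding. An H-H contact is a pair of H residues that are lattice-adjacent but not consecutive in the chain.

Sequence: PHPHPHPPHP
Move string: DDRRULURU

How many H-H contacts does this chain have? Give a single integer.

Answer: 1

Derivation:
Positions: [(0, 0), (0, -1), (0, -2), (1, -2), (2, -2), (2, -1), (1, -1), (1, 0), (2, 0), (2, 1)]
H-H contact: residue 5 @(2,-1) - residue 8 @(2, 0)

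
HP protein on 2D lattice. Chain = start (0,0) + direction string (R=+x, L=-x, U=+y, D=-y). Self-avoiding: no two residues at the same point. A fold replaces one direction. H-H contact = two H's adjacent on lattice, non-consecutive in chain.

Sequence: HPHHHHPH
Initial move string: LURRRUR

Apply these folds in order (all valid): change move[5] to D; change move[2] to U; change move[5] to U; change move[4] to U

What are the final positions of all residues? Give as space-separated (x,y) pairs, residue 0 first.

Initial moves: LURRRUR
Fold: move[5]->D => LURRRDR (positions: [(0, 0), (-1, 0), (-1, 1), (0, 1), (1, 1), (2, 1), (2, 0), (3, 0)])
Fold: move[2]->U => LUURRDR (positions: [(0, 0), (-1, 0), (-1, 1), (-1, 2), (0, 2), (1, 2), (1, 1), (2, 1)])
Fold: move[5]->U => LUURRUR (positions: [(0, 0), (-1, 0), (-1, 1), (-1, 2), (0, 2), (1, 2), (1, 3), (2, 3)])
Fold: move[4]->U => LUURUUR (positions: [(0, 0), (-1, 0), (-1, 1), (-1, 2), (0, 2), (0, 3), (0, 4), (1, 4)])

Answer: (0,0) (-1,0) (-1,1) (-1,2) (0,2) (0,3) (0,4) (1,4)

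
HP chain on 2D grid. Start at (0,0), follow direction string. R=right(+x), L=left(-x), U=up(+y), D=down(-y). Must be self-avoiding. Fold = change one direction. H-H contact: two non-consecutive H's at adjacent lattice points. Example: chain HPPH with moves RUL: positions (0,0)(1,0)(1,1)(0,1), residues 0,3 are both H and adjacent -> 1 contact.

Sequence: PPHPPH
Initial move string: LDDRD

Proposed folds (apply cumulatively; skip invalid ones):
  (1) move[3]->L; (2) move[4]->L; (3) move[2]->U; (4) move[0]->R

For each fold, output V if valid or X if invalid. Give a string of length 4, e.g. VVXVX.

Initial: LDDRD -> [(0, 0), (-1, 0), (-1, -1), (-1, -2), (0, -2), (0, -3)]
Fold 1: move[3]->L => LDDLD VALID
Fold 2: move[4]->L => LDDLL VALID
Fold 3: move[2]->U => LDULL INVALID (collision), skipped
Fold 4: move[0]->R => RDDLL VALID

Answer: VVXV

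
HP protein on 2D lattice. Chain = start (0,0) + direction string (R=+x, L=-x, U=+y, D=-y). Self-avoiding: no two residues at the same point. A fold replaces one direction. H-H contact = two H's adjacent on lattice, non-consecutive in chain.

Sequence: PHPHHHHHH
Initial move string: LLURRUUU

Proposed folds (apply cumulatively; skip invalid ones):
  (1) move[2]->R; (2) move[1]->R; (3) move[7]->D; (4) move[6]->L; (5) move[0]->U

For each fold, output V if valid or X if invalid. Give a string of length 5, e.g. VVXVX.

Answer: XXXVV

Derivation:
Initial: LLURRUUU -> [(0, 0), (-1, 0), (-2, 0), (-2, 1), (-1, 1), (0, 1), (0, 2), (0, 3), (0, 4)]
Fold 1: move[2]->R => LLRRRUUU INVALID (collision), skipped
Fold 2: move[1]->R => LRURRUUU INVALID (collision), skipped
Fold 3: move[7]->D => LLURRUUD INVALID (collision), skipped
Fold 4: move[6]->L => LLURRULU VALID
Fold 5: move[0]->U => ULURRULU VALID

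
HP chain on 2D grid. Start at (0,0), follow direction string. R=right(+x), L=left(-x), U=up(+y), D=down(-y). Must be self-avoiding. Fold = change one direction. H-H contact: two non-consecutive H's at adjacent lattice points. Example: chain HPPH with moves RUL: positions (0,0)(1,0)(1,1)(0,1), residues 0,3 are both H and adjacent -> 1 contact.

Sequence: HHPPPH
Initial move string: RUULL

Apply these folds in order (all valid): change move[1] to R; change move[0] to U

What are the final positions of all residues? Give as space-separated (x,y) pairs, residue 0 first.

Initial moves: RUULL
Fold: move[1]->R => RRULL (positions: [(0, 0), (1, 0), (2, 0), (2, 1), (1, 1), (0, 1)])
Fold: move[0]->U => URULL (positions: [(0, 0), (0, 1), (1, 1), (1, 2), (0, 2), (-1, 2)])

Answer: (0,0) (0,1) (1,1) (1,2) (0,2) (-1,2)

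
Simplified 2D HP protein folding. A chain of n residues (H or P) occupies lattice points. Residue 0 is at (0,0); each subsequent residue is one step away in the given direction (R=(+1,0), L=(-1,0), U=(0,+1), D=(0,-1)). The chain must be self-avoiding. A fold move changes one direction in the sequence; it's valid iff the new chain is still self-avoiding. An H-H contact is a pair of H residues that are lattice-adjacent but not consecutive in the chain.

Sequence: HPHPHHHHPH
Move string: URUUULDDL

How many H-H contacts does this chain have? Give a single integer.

Positions: [(0, 0), (0, 1), (1, 1), (1, 2), (1, 3), (1, 4), (0, 4), (0, 3), (0, 2), (-1, 2)]
H-H contact: residue 4 @(1,3) - residue 7 @(0, 3)

Answer: 1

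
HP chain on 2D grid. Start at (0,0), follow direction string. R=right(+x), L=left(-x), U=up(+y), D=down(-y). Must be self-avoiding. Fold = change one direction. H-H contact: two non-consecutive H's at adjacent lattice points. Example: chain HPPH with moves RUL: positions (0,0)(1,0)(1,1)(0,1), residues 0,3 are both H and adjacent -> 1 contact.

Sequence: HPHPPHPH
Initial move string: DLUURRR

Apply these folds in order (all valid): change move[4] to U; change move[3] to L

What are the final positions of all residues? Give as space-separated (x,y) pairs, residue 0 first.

Initial moves: DLUURRR
Fold: move[4]->U => DLUUURR (positions: [(0, 0), (0, -1), (-1, -1), (-1, 0), (-1, 1), (-1, 2), (0, 2), (1, 2)])
Fold: move[3]->L => DLULURR (positions: [(0, 0), (0, -1), (-1, -1), (-1, 0), (-2, 0), (-2, 1), (-1, 1), (0, 1)])

Answer: (0,0) (0,-1) (-1,-1) (-1,0) (-2,0) (-2,1) (-1,1) (0,1)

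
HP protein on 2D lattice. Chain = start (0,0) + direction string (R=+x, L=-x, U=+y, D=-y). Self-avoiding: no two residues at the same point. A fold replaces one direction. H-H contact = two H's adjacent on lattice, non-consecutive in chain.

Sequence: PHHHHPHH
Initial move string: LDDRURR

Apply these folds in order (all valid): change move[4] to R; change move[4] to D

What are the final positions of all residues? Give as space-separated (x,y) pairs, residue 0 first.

Answer: (0,0) (-1,0) (-1,-1) (-1,-2) (0,-2) (0,-3) (1,-3) (2,-3)

Derivation:
Initial moves: LDDRURR
Fold: move[4]->R => LDDRRRR (positions: [(0, 0), (-1, 0), (-1, -1), (-1, -2), (0, -2), (1, -2), (2, -2), (3, -2)])
Fold: move[4]->D => LDDRDRR (positions: [(0, 0), (-1, 0), (-1, -1), (-1, -2), (0, -2), (0, -3), (1, -3), (2, -3)])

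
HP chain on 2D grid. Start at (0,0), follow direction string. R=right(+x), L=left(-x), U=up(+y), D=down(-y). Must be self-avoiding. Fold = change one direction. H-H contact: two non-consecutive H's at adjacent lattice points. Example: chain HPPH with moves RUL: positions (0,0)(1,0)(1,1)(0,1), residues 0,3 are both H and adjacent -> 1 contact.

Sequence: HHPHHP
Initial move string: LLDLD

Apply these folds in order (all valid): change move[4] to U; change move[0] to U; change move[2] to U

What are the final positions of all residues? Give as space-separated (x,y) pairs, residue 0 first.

Answer: (0,0) (0,1) (-1,1) (-1,2) (-2,2) (-2,3)

Derivation:
Initial moves: LLDLD
Fold: move[4]->U => LLDLU (positions: [(0, 0), (-1, 0), (-2, 0), (-2, -1), (-3, -1), (-3, 0)])
Fold: move[0]->U => ULDLU (positions: [(0, 0), (0, 1), (-1, 1), (-1, 0), (-2, 0), (-2, 1)])
Fold: move[2]->U => ULULU (positions: [(0, 0), (0, 1), (-1, 1), (-1, 2), (-2, 2), (-2, 3)])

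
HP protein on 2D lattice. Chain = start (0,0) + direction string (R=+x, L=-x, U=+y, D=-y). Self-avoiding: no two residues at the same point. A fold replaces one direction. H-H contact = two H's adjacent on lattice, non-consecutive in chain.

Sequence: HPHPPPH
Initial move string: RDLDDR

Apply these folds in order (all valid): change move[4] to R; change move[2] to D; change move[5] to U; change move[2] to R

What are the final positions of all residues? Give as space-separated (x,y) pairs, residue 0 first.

Initial moves: RDLDDR
Fold: move[4]->R => RDLDRR (positions: [(0, 0), (1, 0), (1, -1), (0, -1), (0, -2), (1, -2), (2, -2)])
Fold: move[2]->D => RDDDRR (positions: [(0, 0), (1, 0), (1, -1), (1, -2), (1, -3), (2, -3), (3, -3)])
Fold: move[5]->U => RDDDRU (positions: [(0, 0), (1, 0), (1, -1), (1, -2), (1, -3), (2, -3), (2, -2)])
Fold: move[2]->R => RDRDRU (positions: [(0, 0), (1, 0), (1, -1), (2, -1), (2, -2), (3, -2), (3, -1)])

Answer: (0,0) (1,0) (1,-1) (2,-1) (2,-2) (3,-2) (3,-1)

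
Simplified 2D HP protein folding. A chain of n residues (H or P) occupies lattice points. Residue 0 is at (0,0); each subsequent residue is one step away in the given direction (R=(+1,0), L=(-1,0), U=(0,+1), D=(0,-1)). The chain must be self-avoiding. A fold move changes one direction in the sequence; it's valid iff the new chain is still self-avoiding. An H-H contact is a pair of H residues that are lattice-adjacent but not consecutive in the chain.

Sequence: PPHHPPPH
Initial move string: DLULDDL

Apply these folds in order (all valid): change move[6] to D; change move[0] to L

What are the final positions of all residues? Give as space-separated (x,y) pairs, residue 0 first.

Answer: (0,0) (-1,0) (-2,0) (-2,1) (-3,1) (-3,0) (-3,-1) (-3,-2)

Derivation:
Initial moves: DLULDDL
Fold: move[6]->D => DLULDDD (positions: [(0, 0), (0, -1), (-1, -1), (-1, 0), (-2, 0), (-2, -1), (-2, -2), (-2, -3)])
Fold: move[0]->L => LLULDDD (positions: [(0, 0), (-1, 0), (-2, 0), (-2, 1), (-3, 1), (-3, 0), (-3, -1), (-3, -2)])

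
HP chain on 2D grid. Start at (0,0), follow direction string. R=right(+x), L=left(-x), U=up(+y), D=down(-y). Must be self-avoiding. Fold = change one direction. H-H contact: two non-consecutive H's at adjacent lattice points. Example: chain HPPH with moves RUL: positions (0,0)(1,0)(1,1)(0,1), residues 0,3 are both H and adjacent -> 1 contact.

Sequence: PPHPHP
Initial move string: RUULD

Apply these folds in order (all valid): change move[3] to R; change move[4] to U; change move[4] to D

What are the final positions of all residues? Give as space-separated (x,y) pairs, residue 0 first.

Initial moves: RUULD
Fold: move[3]->R => RUURD (positions: [(0, 0), (1, 0), (1, 1), (1, 2), (2, 2), (2, 1)])
Fold: move[4]->U => RUURU (positions: [(0, 0), (1, 0), (1, 1), (1, 2), (2, 2), (2, 3)])
Fold: move[4]->D => RUURD (positions: [(0, 0), (1, 0), (1, 1), (1, 2), (2, 2), (2, 1)])

Answer: (0,0) (1,0) (1,1) (1,2) (2,2) (2,1)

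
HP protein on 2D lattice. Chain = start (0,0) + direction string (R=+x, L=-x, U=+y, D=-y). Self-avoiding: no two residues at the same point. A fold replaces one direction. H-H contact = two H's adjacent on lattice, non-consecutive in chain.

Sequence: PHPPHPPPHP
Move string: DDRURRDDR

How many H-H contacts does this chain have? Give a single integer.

Answer: 1

Derivation:
Positions: [(0, 0), (0, -1), (0, -2), (1, -2), (1, -1), (2, -1), (3, -1), (3, -2), (3, -3), (4, -3)]
H-H contact: residue 1 @(0,-1) - residue 4 @(1, -1)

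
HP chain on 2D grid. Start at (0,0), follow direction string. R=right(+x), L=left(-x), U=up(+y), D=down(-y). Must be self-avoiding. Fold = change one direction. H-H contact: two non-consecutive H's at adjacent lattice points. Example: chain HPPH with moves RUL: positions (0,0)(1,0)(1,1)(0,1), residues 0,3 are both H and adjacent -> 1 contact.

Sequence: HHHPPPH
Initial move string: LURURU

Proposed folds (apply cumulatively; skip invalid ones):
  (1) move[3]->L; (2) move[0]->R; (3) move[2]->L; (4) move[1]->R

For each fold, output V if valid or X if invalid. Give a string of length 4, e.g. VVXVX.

Answer: XVVX

Derivation:
Initial: LURURU -> [(0, 0), (-1, 0), (-1, 1), (0, 1), (0, 2), (1, 2), (1, 3)]
Fold 1: move[3]->L => LURLRU INVALID (collision), skipped
Fold 2: move[0]->R => RURURU VALID
Fold 3: move[2]->L => RULURU VALID
Fold 4: move[1]->R => RRLURU INVALID (collision), skipped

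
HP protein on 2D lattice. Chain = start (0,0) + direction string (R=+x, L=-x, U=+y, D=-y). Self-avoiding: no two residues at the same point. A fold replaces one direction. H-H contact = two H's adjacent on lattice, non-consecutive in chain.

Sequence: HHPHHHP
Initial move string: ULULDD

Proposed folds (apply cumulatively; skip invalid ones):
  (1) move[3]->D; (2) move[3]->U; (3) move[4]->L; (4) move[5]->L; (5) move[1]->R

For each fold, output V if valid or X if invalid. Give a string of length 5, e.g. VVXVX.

Initial: ULULDD -> [(0, 0), (0, 1), (-1, 1), (-1, 2), (-2, 2), (-2, 1), (-2, 0)]
Fold 1: move[3]->D => ULUDDD INVALID (collision), skipped
Fold 2: move[3]->U => ULUUDD INVALID (collision), skipped
Fold 3: move[4]->L => ULULLD VALID
Fold 4: move[5]->L => ULULLL VALID
Fold 5: move[1]->R => URULLL VALID

Answer: XXVVV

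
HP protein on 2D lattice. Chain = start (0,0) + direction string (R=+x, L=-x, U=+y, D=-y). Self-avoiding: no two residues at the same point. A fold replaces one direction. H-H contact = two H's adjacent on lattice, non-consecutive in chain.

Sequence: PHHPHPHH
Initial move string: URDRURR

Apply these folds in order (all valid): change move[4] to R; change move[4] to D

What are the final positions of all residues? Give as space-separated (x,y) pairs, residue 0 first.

Answer: (0,0) (0,1) (1,1) (1,0) (2,0) (2,-1) (3,-1) (4,-1)

Derivation:
Initial moves: URDRURR
Fold: move[4]->R => URDRRRR (positions: [(0, 0), (0, 1), (1, 1), (1, 0), (2, 0), (3, 0), (4, 0), (5, 0)])
Fold: move[4]->D => URDRDRR (positions: [(0, 0), (0, 1), (1, 1), (1, 0), (2, 0), (2, -1), (3, -1), (4, -1)])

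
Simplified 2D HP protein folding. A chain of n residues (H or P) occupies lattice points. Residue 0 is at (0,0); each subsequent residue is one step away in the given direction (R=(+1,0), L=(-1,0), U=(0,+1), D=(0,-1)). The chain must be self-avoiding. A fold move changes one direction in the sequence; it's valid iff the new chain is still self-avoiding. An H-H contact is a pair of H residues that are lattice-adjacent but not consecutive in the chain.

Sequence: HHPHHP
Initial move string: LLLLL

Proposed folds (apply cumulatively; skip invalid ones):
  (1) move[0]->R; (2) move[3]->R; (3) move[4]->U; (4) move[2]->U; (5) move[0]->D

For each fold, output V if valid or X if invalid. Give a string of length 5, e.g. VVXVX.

Initial: LLLLL -> [(0, 0), (-1, 0), (-2, 0), (-3, 0), (-4, 0), (-5, 0)]
Fold 1: move[0]->R => RLLLL INVALID (collision), skipped
Fold 2: move[3]->R => LLLRL INVALID (collision), skipped
Fold 3: move[4]->U => LLLLU VALID
Fold 4: move[2]->U => LLULU VALID
Fold 5: move[0]->D => DLULU VALID

Answer: XXVVV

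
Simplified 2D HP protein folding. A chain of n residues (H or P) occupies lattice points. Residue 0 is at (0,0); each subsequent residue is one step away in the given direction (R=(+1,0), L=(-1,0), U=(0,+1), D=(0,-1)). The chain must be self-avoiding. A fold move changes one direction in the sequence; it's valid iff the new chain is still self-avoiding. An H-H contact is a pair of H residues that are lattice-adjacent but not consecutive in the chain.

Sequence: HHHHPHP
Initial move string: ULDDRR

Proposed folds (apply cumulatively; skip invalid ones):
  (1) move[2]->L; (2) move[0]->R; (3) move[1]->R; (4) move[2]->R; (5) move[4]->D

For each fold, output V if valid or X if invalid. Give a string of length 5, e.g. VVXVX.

Answer: XXVVV

Derivation:
Initial: ULDDRR -> [(0, 0), (0, 1), (-1, 1), (-1, 0), (-1, -1), (0, -1), (1, -1)]
Fold 1: move[2]->L => ULLDRR INVALID (collision), skipped
Fold 2: move[0]->R => RLDDRR INVALID (collision), skipped
Fold 3: move[1]->R => URDDRR VALID
Fold 4: move[2]->R => URRDRR VALID
Fold 5: move[4]->D => URRDDR VALID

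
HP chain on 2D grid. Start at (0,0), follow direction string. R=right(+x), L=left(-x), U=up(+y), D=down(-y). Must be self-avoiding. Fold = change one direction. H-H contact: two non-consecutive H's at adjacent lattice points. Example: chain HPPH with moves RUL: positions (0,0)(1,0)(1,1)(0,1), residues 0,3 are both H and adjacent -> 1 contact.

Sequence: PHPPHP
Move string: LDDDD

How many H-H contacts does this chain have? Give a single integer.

Answer: 0

Derivation:
Positions: [(0, 0), (-1, 0), (-1, -1), (-1, -2), (-1, -3), (-1, -4)]
No H-H contacts found.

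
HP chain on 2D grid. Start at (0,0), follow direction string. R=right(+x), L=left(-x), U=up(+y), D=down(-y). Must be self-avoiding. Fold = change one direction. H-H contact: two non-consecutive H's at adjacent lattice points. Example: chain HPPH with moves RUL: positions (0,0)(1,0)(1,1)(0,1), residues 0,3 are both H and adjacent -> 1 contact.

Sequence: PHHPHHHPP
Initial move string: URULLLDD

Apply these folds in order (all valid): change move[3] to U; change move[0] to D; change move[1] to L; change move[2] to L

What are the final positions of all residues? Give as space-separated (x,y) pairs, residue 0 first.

Initial moves: URULLLDD
Fold: move[3]->U => URUULLDD (positions: [(0, 0), (0, 1), (1, 1), (1, 2), (1, 3), (0, 3), (-1, 3), (-1, 2), (-1, 1)])
Fold: move[0]->D => DRUULLDD (positions: [(0, 0), (0, -1), (1, -1), (1, 0), (1, 1), (0, 1), (-1, 1), (-1, 0), (-1, -1)])
Fold: move[1]->L => DLUULLDD (positions: [(0, 0), (0, -1), (-1, -1), (-1, 0), (-1, 1), (-2, 1), (-3, 1), (-3, 0), (-3, -1)])
Fold: move[2]->L => DLLULLDD (positions: [(0, 0), (0, -1), (-1, -1), (-2, -1), (-2, 0), (-3, 0), (-4, 0), (-4, -1), (-4, -2)])

Answer: (0,0) (0,-1) (-1,-1) (-2,-1) (-2,0) (-3,0) (-4,0) (-4,-1) (-4,-2)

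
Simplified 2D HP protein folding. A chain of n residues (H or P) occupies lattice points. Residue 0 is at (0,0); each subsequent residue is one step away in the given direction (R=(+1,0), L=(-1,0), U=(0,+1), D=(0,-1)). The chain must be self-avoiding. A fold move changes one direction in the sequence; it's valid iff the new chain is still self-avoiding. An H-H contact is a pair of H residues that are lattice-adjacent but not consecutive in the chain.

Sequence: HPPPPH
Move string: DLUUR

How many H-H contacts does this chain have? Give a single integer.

Answer: 1

Derivation:
Positions: [(0, 0), (0, -1), (-1, -1), (-1, 0), (-1, 1), (0, 1)]
H-H contact: residue 0 @(0,0) - residue 5 @(0, 1)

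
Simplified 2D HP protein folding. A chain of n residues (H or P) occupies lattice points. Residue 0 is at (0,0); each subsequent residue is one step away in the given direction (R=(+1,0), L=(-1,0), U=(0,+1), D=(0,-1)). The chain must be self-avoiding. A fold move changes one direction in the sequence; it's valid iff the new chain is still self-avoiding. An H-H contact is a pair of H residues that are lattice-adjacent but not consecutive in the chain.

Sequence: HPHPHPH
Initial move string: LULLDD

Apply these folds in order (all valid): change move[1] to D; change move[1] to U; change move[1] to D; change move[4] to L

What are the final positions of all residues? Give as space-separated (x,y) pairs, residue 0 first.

Initial moves: LULLDD
Fold: move[1]->D => LDLLDD (positions: [(0, 0), (-1, 0), (-1, -1), (-2, -1), (-3, -1), (-3, -2), (-3, -3)])
Fold: move[1]->U => LULLDD (positions: [(0, 0), (-1, 0), (-1, 1), (-2, 1), (-3, 1), (-3, 0), (-3, -1)])
Fold: move[1]->D => LDLLDD (positions: [(0, 0), (-1, 0), (-1, -1), (-2, -1), (-3, -1), (-3, -2), (-3, -3)])
Fold: move[4]->L => LDLLLD (positions: [(0, 0), (-1, 0), (-1, -1), (-2, -1), (-3, -1), (-4, -1), (-4, -2)])

Answer: (0,0) (-1,0) (-1,-1) (-2,-1) (-3,-1) (-4,-1) (-4,-2)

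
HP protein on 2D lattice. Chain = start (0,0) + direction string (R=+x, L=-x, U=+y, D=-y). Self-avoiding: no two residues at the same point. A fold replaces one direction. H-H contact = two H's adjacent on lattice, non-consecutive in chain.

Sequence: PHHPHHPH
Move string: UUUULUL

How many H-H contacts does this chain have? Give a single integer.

Answer: 0

Derivation:
Positions: [(0, 0), (0, 1), (0, 2), (0, 3), (0, 4), (-1, 4), (-1, 5), (-2, 5)]
No H-H contacts found.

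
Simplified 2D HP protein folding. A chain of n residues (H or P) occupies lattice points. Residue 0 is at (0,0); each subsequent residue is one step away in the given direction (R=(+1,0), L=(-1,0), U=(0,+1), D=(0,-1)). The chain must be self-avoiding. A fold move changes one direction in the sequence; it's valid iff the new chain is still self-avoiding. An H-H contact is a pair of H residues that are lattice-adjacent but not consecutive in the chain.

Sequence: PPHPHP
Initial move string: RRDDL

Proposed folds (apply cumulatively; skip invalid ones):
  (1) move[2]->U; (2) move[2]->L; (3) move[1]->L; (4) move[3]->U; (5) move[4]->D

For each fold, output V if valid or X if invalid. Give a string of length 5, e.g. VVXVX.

Initial: RRDDL -> [(0, 0), (1, 0), (2, 0), (2, -1), (2, -2), (1, -2)]
Fold 1: move[2]->U => RRUDL INVALID (collision), skipped
Fold 2: move[2]->L => RRLDL INVALID (collision), skipped
Fold 3: move[1]->L => RLDDL INVALID (collision), skipped
Fold 4: move[3]->U => RRDUL INVALID (collision), skipped
Fold 5: move[4]->D => RRDDD VALID

Answer: XXXXV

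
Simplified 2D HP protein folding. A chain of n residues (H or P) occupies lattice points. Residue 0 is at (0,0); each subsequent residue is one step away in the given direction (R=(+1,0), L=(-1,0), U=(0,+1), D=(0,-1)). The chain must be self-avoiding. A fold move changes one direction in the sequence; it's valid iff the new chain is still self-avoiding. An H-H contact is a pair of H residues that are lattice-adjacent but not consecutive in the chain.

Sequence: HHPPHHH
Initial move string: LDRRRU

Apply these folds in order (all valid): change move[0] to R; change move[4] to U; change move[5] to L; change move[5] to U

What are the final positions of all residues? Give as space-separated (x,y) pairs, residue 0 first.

Answer: (0,0) (1,0) (1,-1) (2,-1) (3,-1) (3,0) (3,1)

Derivation:
Initial moves: LDRRRU
Fold: move[0]->R => RDRRRU (positions: [(0, 0), (1, 0), (1, -1), (2, -1), (3, -1), (4, -1), (4, 0)])
Fold: move[4]->U => RDRRUU (positions: [(0, 0), (1, 0), (1, -1), (2, -1), (3, -1), (3, 0), (3, 1)])
Fold: move[5]->L => RDRRUL (positions: [(0, 0), (1, 0), (1, -1), (2, -1), (3, -1), (3, 0), (2, 0)])
Fold: move[5]->U => RDRRUU (positions: [(0, 0), (1, 0), (1, -1), (2, -1), (3, -1), (3, 0), (3, 1)])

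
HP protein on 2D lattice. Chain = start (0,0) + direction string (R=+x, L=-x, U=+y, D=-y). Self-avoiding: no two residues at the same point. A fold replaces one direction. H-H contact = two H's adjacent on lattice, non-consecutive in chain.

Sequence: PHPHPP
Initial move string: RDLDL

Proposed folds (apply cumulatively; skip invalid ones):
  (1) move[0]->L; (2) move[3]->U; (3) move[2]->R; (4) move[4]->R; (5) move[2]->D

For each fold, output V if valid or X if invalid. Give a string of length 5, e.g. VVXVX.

Answer: VVXXX

Derivation:
Initial: RDLDL -> [(0, 0), (1, 0), (1, -1), (0, -1), (0, -2), (-1, -2)]
Fold 1: move[0]->L => LDLDL VALID
Fold 2: move[3]->U => LDLUL VALID
Fold 3: move[2]->R => LDRUL INVALID (collision), skipped
Fold 4: move[4]->R => LDLUR INVALID (collision), skipped
Fold 5: move[2]->D => LDDUL INVALID (collision), skipped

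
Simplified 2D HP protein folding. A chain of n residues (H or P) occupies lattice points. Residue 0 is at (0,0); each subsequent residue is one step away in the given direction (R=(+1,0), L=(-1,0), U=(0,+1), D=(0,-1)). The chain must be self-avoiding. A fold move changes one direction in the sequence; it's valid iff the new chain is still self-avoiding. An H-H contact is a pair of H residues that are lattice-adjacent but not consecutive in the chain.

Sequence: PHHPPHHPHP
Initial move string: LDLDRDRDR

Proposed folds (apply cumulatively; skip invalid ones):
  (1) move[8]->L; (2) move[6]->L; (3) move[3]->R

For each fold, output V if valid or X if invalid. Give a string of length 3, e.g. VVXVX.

Answer: VVX

Derivation:
Initial: LDLDRDRDR -> [(0, 0), (-1, 0), (-1, -1), (-2, -1), (-2, -2), (-1, -2), (-1, -3), (0, -3), (0, -4), (1, -4)]
Fold 1: move[8]->L => LDLDRDRDL VALID
Fold 2: move[6]->L => LDLDRDLDL VALID
Fold 3: move[3]->R => LDLRRDLDL INVALID (collision), skipped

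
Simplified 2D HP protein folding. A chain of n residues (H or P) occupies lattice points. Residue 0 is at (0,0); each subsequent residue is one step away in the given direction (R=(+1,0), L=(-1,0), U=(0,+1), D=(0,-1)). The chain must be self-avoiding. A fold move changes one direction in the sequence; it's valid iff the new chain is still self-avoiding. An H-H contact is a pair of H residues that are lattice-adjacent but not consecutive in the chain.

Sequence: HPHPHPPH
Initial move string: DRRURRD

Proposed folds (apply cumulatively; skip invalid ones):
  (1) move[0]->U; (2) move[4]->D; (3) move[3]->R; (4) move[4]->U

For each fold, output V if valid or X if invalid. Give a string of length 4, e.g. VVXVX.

Answer: VXVV

Derivation:
Initial: DRRURRD -> [(0, 0), (0, -1), (1, -1), (2, -1), (2, 0), (3, 0), (4, 0), (4, -1)]
Fold 1: move[0]->U => URRURRD VALID
Fold 2: move[4]->D => URRUDRD INVALID (collision), skipped
Fold 3: move[3]->R => URRRRRD VALID
Fold 4: move[4]->U => URRRURD VALID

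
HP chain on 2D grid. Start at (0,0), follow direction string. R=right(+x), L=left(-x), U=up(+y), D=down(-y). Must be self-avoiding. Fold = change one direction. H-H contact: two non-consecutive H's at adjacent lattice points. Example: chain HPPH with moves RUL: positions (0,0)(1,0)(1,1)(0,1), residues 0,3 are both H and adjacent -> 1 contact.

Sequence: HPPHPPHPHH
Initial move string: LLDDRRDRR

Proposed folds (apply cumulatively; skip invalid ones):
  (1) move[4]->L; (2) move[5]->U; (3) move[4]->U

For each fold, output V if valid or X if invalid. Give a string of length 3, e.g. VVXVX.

Initial: LLDDRRDRR -> [(0, 0), (-1, 0), (-2, 0), (-2, -1), (-2, -2), (-1, -2), (0, -2), (0, -3), (1, -3), (2, -3)]
Fold 1: move[4]->L => LLDDLRDRR INVALID (collision), skipped
Fold 2: move[5]->U => LLDDRUDRR INVALID (collision), skipped
Fold 3: move[4]->U => LLDDURDRR INVALID (collision), skipped

Answer: XXX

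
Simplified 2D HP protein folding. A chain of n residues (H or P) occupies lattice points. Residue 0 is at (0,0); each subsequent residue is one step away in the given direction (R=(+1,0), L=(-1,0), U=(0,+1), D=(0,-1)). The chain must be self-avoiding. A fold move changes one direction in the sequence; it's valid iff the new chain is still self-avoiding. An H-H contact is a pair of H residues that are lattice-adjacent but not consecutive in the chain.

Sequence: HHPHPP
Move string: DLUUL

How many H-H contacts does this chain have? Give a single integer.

Positions: [(0, 0), (0, -1), (-1, -1), (-1, 0), (-1, 1), (-2, 1)]
H-H contact: residue 0 @(0,0) - residue 3 @(-1, 0)

Answer: 1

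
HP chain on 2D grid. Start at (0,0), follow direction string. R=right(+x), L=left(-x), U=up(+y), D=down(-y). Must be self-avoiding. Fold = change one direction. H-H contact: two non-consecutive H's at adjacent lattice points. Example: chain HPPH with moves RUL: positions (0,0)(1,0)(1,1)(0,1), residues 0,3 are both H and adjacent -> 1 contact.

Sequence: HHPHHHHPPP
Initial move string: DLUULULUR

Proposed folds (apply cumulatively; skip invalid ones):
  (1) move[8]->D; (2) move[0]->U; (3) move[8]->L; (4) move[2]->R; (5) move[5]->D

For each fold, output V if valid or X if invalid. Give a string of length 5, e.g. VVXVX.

Answer: XVVXV

Derivation:
Initial: DLUULULUR -> [(0, 0), (0, -1), (-1, -1), (-1, 0), (-1, 1), (-2, 1), (-2, 2), (-3, 2), (-3, 3), (-2, 3)]
Fold 1: move[8]->D => DLUULULUD INVALID (collision), skipped
Fold 2: move[0]->U => ULUULULUR VALID
Fold 3: move[8]->L => ULUULULUL VALID
Fold 4: move[2]->R => ULRULULUL INVALID (collision), skipped
Fold 5: move[5]->D => ULUULDLUL VALID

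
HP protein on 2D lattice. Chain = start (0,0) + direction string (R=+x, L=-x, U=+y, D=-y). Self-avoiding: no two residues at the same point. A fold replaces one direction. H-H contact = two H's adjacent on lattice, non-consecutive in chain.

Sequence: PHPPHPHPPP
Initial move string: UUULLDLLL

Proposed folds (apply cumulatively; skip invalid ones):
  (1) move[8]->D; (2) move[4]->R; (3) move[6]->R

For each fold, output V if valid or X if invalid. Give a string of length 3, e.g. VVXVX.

Answer: VXX

Derivation:
Initial: UUULLDLLL -> [(0, 0), (0, 1), (0, 2), (0, 3), (-1, 3), (-2, 3), (-2, 2), (-3, 2), (-4, 2), (-5, 2)]
Fold 1: move[8]->D => UUULLDLLD VALID
Fold 2: move[4]->R => UUULRDLLD INVALID (collision), skipped
Fold 3: move[6]->R => UUULLDRLD INVALID (collision), skipped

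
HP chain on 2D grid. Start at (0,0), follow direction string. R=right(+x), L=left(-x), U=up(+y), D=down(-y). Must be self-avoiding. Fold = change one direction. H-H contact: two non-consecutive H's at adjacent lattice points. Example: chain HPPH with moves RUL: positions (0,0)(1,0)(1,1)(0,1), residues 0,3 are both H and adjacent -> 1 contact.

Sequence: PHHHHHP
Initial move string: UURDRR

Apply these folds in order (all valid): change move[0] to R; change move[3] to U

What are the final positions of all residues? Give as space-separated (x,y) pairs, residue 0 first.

Answer: (0,0) (1,0) (1,1) (2,1) (2,2) (3,2) (4,2)

Derivation:
Initial moves: UURDRR
Fold: move[0]->R => RURDRR (positions: [(0, 0), (1, 0), (1, 1), (2, 1), (2, 0), (3, 0), (4, 0)])
Fold: move[3]->U => RURURR (positions: [(0, 0), (1, 0), (1, 1), (2, 1), (2, 2), (3, 2), (4, 2)])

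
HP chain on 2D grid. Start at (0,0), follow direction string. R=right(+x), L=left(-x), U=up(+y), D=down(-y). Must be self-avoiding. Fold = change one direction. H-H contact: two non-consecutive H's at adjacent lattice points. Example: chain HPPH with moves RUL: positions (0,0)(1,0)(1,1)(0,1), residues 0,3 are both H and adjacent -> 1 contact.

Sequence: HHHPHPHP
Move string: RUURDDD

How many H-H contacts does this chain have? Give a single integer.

Positions: [(0, 0), (1, 0), (1, 1), (1, 2), (2, 2), (2, 1), (2, 0), (2, -1)]
H-H contact: residue 1 @(1,0) - residue 6 @(2, 0)

Answer: 1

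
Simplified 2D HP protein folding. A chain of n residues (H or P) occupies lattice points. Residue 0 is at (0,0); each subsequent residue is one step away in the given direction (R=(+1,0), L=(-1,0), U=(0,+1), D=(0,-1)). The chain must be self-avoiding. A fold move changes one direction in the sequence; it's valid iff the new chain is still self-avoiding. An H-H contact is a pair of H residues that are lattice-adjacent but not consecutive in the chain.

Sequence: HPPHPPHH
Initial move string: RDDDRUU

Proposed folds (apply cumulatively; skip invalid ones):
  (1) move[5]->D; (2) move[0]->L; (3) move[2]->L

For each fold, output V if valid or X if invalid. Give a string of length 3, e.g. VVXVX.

Answer: XVX

Derivation:
Initial: RDDDRUU -> [(0, 0), (1, 0), (1, -1), (1, -2), (1, -3), (2, -3), (2, -2), (2, -1)]
Fold 1: move[5]->D => RDDDRDU INVALID (collision), skipped
Fold 2: move[0]->L => LDDDRUU VALID
Fold 3: move[2]->L => LDLDRUU INVALID (collision), skipped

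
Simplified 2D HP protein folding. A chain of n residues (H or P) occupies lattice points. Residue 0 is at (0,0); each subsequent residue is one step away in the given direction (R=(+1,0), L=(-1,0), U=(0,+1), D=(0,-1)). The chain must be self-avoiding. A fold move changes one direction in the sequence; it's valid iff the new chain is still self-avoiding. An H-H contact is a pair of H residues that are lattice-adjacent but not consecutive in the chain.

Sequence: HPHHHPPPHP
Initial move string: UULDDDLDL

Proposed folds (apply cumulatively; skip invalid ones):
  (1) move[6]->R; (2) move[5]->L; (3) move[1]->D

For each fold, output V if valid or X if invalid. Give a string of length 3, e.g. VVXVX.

Answer: VXX

Derivation:
Initial: UULDDDLDL -> [(0, 0), (0, 1), (0, 2), (-1, 2), (-1, 1), (-1, 0), (-1, -1), (-2, -1), (-2, -2), (-3, -2)]
Fold 1: move[6]->R => UULDDDRDL VALID
Fold 2: move[5]->L => UULDDLRDL INVALID (collision), skipped
Fold 3: move[1]->D => UDLDDDRDL INVALID (collision), skipped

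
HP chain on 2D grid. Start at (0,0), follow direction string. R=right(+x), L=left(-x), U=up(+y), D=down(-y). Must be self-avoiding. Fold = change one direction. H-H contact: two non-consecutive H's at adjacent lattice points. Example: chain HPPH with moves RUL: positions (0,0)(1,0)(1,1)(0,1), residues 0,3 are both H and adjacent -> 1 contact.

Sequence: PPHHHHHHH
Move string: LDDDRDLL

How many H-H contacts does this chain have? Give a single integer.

Positions: [(0, 0), (-1, 0), (-1, -1), (-1, -2), (-1, -3), (0, -3), (0, -4), (-1, -4), (-2, -4)]
H-H contact: residue 4 @(-1,-3) - residue 7 @(-1, -4)

Answer: 1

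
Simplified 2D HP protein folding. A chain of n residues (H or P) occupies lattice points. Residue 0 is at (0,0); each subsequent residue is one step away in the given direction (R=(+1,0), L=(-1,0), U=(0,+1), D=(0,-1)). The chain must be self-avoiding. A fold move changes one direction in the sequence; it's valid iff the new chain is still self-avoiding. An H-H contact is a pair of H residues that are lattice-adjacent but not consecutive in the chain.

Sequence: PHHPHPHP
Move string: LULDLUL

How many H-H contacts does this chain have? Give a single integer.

Answer: 1

Derivation:
Positions: [(0, 0), (-1, 0), (-1, 1), (-2, 1), (-2, 0), (-3, 0), (-3, 1), (-4, 1)]
H-H contact: residue 1 @(-1,0) - residue 4 @(-2, 0)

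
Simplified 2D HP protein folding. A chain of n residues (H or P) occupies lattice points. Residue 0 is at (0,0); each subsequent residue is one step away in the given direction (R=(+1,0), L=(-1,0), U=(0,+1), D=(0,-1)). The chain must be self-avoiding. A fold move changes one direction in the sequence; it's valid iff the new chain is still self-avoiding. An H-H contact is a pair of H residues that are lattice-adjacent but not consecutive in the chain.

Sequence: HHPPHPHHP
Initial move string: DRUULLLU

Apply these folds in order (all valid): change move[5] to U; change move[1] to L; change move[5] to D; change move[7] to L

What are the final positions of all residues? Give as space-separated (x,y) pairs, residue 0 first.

Initial moves: DRUULLLU
Fold: move[5]->U => DRUULULU (positions: [(0, 0), (0, -1), (1, -1), (1, 0), (1, 1), (0, 1), (0, 2), (-1, 2), (-1, 3)])
Fold: move[1]->L => DLUULULU (positions: [(0, 0), (0, -1), (-1, -1), (-1, 0), (-1, 1), (-2, 1), (-2, 2), (-3, 2), (-3, 3)])
Fold: move[5]->D => DLUULDLU (positions: [(0, 0), (0, -1), (-1, -1), (-1, 0), (-1, 1), (-2, 1), (-2, 0), (-3, 0), (-3, 1)])
Fold: move[7]->L => DLUULDLL (positions: [(0, 0), (0, -1), (-1, -1), (-1, 0), (-1, 1), (-2, 1), (-2, 0), (-3, 0), (-4, 0)])

Answer: (0,0) (0,-1) (-1,-1) (-1,0) (-1,1) (-2,1) (-2,0) (-3,0) (-4,0)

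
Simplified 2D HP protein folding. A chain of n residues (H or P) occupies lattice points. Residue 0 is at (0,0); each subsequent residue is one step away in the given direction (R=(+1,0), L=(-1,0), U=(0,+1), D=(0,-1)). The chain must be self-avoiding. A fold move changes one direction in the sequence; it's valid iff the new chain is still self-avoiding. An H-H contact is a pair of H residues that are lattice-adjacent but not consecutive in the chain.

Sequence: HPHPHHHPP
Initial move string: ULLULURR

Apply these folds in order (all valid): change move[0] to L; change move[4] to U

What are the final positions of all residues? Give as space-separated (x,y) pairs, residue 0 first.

Initial moves: ULLULURR
Fold: move[0]->L => LLLULURR (positions: [(0, 0), (-1, 0), (-2, 0), (-3, 0), (-3, 1), (-4, 1), (-4, 2), (-3, 2), (-2, 2)])
Fold: move[4]->U => LLLUUURR (positions: [(0, 0), (-1, 0), (-2, 0), (-3, 0), (-3, 1), (-3, 2), (-3, 3), (-2, 3), (-1, 3)])

Answer: (0,0) (-1,0) (-2,0) (-3,0) (-3,1) (-3,2) (-3,3) (-2,3) (-1,3)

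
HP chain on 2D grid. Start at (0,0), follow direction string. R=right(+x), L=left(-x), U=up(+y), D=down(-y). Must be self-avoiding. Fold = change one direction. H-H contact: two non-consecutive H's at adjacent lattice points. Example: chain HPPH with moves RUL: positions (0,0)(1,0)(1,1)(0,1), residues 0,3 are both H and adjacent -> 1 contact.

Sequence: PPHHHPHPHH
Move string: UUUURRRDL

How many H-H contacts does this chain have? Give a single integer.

Answer: 1

Derivation:
Positions: [(0, 0), (0, 1), (0, 2), (0, 3), (0, 4), (1, 4), (2, 4), (3, 4), (3, 3), (2, 3)]
H-H contact: residue 6 @(2,4) - residue 9 @(2, 3)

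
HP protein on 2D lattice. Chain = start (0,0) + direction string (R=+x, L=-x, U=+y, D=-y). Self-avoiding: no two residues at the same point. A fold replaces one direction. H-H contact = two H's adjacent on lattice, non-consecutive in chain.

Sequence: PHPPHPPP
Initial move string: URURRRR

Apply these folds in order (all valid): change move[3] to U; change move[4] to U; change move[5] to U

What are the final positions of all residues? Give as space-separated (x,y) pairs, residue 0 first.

Initial moves: URURRRR
Fold: move[3]->U => URUURRR (positions: [(0, 0), (0, 1), (1, 1), (1, 2), (1, 3), (2, 3), (3, 3), (4, 3)])
Fold: move[4]->U => URUUURR (positions: [(0, 0), (0, 1), (1, 1), (1, 2), (1, 3), (1, 4), (2, 4), (3, 4)])
Fold: move[5]->U => URUUUUR (positions: [(0, 0), (0, 1), (1, 1), (1, 2), (1, 3), (1, 4), (1, 5), (2, 5)])

Answer: (0,0) (0,1) (1,1) (1,2) (1,3) (1,4) (1,5) (2,5)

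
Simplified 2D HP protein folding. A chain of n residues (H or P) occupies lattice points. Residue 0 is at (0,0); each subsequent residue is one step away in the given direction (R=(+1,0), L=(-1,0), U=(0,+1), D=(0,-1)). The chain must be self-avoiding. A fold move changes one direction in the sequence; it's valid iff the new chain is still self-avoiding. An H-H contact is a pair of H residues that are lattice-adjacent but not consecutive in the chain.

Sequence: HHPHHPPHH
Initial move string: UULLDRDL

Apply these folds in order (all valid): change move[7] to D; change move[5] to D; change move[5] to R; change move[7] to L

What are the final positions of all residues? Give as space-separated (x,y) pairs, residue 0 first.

Initial moves: UULLDRDL
Fold: move[7]->D => UULLDRDD (positions: [(0, 0), (0, 1), (0, 2), (-1, 2), (-2, 2), (-2, 1), (-1, 1), (-1, 0), (-1, -1)])
Fold: move[5]->D => UULLDDDD (positions: [(0, 0), (0, 1), (0, 2), (-1, 2), (-2, 2), (-2, 1), (-2, 0), (-2, -1), (-2, -2)])
Fold: move[5]->R => UULLDRDD (positions: [(0, 0), (0, 1), (0, 2), (-1, 2), (-2, 2), (-2, 1), (-1, 1), (-1, 0), (-1, -1)])
Fold: move[7]->L => UULLDRDL (positions: [(0, 0), (0, 1), (0, 2), (-1, 2), (-2, 2), (-2, 1), (-1, 1), (-1, 0), (-2, 0)])

Answer: (0,0) (0,1) (0,2) (-1,2) (-2,2) (-2,1) (-1,1) (-1,0) (-2,0)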